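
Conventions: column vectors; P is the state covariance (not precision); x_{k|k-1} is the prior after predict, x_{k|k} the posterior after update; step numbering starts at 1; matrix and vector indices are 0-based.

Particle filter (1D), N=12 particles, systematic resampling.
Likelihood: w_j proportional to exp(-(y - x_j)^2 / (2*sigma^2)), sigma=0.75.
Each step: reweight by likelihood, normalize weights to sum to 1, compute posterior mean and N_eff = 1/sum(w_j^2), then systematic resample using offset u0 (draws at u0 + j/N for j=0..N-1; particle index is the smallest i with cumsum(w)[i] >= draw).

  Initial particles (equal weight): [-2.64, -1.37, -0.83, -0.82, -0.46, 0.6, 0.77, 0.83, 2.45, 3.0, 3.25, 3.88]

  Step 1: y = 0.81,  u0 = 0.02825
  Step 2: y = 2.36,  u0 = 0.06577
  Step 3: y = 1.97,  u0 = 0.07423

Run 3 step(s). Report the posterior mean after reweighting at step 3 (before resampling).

post_mean = 0.7846

step 1: w=[0.0000, 0.0042, 0.0261, 0.0269, 0.0679, 0.2740, 0.2845, 0.2848, 0.0261, 0.0040, 0.0014, 0.0001]  mean=0.6201  Neff=4.1003  idx=[2, 4, 5, 5, 5, 6, 6, 6, 7, 7, 7, 7]
step 2: w=[0.0001, 0.0008, 0.0632, 0.0632, 0.0632, 0.1048, 0.1048, 0.1048, 0.1238, 0.1238, 0.1238, 0.1238]  mean=0.7663  Neff=9.4155  idx=[3, 4, 5, 6, 6, 7, 8, 9, 9, 10, 11, 11]
step 3: w=[0.0558, 0.0558, 0.0823, 0.0823, 0.0823, 0.0823, 0.0932, 0.0932, 0.0932, 0.0932, 0.0932, 0.0932]  mean=0.7846  Neff=11.7041  idx=[1, 2, 3, 4, 5, 6, 7, 8, 9, 10, 11, 11]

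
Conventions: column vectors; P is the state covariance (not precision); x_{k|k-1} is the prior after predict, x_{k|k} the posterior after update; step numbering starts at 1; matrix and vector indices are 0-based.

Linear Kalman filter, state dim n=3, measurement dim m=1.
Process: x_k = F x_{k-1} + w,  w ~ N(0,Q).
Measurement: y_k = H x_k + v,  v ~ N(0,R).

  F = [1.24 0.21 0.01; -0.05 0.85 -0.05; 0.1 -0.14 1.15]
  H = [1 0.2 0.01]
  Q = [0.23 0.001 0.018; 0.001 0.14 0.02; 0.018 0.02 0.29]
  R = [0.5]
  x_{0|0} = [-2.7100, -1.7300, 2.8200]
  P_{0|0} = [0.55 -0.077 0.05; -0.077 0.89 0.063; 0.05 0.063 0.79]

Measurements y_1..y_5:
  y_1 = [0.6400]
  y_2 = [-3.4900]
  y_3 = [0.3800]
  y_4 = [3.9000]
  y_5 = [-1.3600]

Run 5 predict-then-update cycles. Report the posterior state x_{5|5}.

x_post = [0.1600, -0.8703, 6.7011]

step 1: x^-=[-3.6955, -1.4760, 3.2142]  P^-=[1.0764 0.0418 0.1673; 0.0418 0.7878 -0.0823; 0.1673 -0.0823 1.3511]  S=[1.6278]  K=[0.6674; 0.1220; 0.1010]  nu=[4.5986]  x^+=[-0.6263, -0.9152, 3.6786]  P^+=[0.3513 -0.0907 0.0576; -0.0907 0.7636 -0.1023; 0.0576 -0.1023 1.3345]
step 2: x^-=[-0.9320, -0.9305, 4.2959]  P^-=[0.7577 0.0168 0.1260; 0.0168 0.7126 -0.2620; 0.1260 -0.2620 2.1221]  S=[1.2946]  K=[0.5888; 0.1210; 0.0732]  nu=[-2.4149]  x^+=[-2.3540, -1.2228, 4.1192]  P^+=[0.3088 -0.0755 0.0702; -0.0755 0.6937 -0.2735; 0.0702 -0.2735 2.1151]
step 3: x^-=[-3.1345, -1.1277, 4.6728]  P^-=[0.6969 0.0220 0.1062; 0.0220 0.6772 -0.4663; 0.1062 -0.4663 3.2103]  S=[1.2334]  K=[0.5695; 0.1239; 0.0365]  nu=[3.6933]  x^+=[-1.0313, -0.6701, 4.8077]  P^+=[0.2969 -0.0650 0.0805; -0.0650 0.6583 -0.4719; 0.0805 -0.4719 3.2086]
step 4: x^-=[-1.3714, -0.7584, 5.5195]  P^-=[0.6821 0.0266 0.0839; 0.0266 0.6704 -0.7199; 0.0839 -0.7199 4.7216]  S=[1.2188]  K=[0.5647; 0.1259; -0.0105]  nu=[5.3679]  x^+=[1.6597, -0.0825, 5.4629]  P^+=[0.2934 -0.0601 0.0912; -0.0601 0.6511 -0.7183; 0.0912 -0.7183 4.7214]
step 5: x^-=[2.0954, -0.4263, 6.4599]  P^-=[0.6783 0.0297 0.0564; 0.0297 0.6896 -1.0488; 0.0564 -1.0488 6.8037]  S=[1.2154]  K=[0.5635; 0.1293; -0.0702]  nu=[-3.4347]  x^+=[0.1600, -0.8703, 6.7011]  P^+=[0.2925 -0.0588 0.1045; -0.0588 0.6693 -1.0378; 0.1045 -1.0378 6.7977]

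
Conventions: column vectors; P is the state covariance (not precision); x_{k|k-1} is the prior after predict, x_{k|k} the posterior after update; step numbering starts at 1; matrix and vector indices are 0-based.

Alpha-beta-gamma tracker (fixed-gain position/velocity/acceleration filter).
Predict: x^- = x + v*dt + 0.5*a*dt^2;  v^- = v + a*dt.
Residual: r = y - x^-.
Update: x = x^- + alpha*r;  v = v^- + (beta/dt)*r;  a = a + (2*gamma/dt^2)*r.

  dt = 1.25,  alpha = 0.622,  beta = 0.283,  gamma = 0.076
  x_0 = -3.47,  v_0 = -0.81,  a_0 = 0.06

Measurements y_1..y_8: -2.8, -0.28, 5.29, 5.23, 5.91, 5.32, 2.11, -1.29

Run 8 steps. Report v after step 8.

v_post = -2.7558

step 1: x_pred=-4.4356  r=1.6356  x^+=-3.4183  v^+=-0.3647  a^+=0.2191
step 2: x_pred=-3.7030  r=3.4230  x^+=-1.5739  v^+=0.6842  a^+=0.5521
step 3: x_pred=-0.2874  r=5.5774  x^+=3.1818  v^+=2.6370  a^+=1.0947
step 4: x_pred=7.3332  r=-2.1032  x^+=6.0250  v^+=3.5292  a^+=0.8901
step 5: x_pred=11.1318  r=-5.2218  x^+=7.8838  v^+=3.4595  a^+=0.3821
step 6: x_pred=12.5067  r=-7.1867  x^+=8.0366  v^+=2.3100  a^+=-0.3170
step 7: x_pred=10.6765  r=-8.5665  x^+=5.3481  v^+=-0.0257  a^+=-1.1504
step 8: x_pred=4.4173  r=-5.7073  x^+=0.8673  v^+=-2.7558  a^+=-1.7056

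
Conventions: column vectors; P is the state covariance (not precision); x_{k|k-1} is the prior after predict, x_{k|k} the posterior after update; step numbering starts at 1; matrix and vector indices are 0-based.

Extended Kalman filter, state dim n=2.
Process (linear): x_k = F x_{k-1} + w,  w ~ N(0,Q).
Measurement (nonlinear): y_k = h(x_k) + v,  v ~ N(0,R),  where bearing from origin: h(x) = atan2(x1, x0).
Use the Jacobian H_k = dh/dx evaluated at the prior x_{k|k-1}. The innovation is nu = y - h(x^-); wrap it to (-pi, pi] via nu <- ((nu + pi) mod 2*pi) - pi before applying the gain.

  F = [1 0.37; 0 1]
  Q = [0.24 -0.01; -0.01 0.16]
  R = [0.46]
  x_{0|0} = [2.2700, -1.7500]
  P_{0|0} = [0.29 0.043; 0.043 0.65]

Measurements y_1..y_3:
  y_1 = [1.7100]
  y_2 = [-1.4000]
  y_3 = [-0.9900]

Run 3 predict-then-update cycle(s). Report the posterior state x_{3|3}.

x_post = [1.4166, -1.3833]

step 1: x^-=[1.6225, -1.7500]  P^-=[0.6508 0.2735; 0.2735 0.8100]  H_jac=[0.3073 0.2849]  S=[0.6351]  K=[0.4376; 0.4957]  nu=[2.5332]  x^+=[2.7310, -0.4943]  P^+=[0.5292 0.1357; 0.1357 0.6539]
step 2: x^-=[2.5481, -0.4943]  P^-=[0.9592 0.3677; 0.3677 0.8139]  H_jac=[0.0734 0.3782]  S=[0.6020]  K=[0.3479; 0.5562]  nu=[-1.2084]  x^+=[2.1277, -1.1664]  P^+=[0.8863 0.2512; 0.2512 0.6277]
step 3: x^-=[1.6961, -1.1664]  P^-=[1.3981 0.4735; 0.4735 0.7877]  H_jac=[0.2753 0.4003]  S=[0.7965]  K=[0.7211; 0.5595]  nu=[-0.3876]  x^+=[1.4166, -1.3833]  P^+=[0.9839 0.1521; 0.1521 0.5384]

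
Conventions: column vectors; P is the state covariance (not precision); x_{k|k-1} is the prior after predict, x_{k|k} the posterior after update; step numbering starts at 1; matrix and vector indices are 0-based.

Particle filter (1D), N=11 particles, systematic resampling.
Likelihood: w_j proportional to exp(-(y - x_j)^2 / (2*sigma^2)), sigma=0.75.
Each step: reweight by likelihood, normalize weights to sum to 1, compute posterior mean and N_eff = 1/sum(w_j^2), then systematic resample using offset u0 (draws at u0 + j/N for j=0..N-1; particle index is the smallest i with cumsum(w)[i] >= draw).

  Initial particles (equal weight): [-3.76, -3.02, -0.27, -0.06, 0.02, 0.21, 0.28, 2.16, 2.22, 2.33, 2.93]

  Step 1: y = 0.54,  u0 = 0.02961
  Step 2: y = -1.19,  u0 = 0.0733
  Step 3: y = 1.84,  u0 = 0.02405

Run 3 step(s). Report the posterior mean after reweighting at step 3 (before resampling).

post_mean = 0.1045

step 1: w=[0.0000, 0.0000, 0.1341, 0.1744, 0.1889, 0.2181, 0.2262, 0.0233, 0.0195, 0.0139, 0.0015]  mean=0.1968  Neff=5.4364  idx=[2, 2, 3, 3, 4, 4, 5, 5, 6, 6, 6]
step 2: w=[0.1614, 0.1614, 0.1101, 0.1101, 0.0932, 0.0932, 0.0600, 0.0600, 0.0502, 0.0502, 0.0502]  mean=-0.0293  Neff=9.2175  idx=[0, 1, 1, 2, 3, 3, 4, 5, 7, 8, 10]
step 3: w=[0.0314, 0.0314, 0.0314, 0.0665, 0.0665, 0.0665, 0.0866, 0.0866, 0.1550, 0.1891, 0.1891]  mean=0.1045  Neff=7.8902  idx=[0, 3, 4, 6, 7, 8, 8, 9, 9, 10, 10]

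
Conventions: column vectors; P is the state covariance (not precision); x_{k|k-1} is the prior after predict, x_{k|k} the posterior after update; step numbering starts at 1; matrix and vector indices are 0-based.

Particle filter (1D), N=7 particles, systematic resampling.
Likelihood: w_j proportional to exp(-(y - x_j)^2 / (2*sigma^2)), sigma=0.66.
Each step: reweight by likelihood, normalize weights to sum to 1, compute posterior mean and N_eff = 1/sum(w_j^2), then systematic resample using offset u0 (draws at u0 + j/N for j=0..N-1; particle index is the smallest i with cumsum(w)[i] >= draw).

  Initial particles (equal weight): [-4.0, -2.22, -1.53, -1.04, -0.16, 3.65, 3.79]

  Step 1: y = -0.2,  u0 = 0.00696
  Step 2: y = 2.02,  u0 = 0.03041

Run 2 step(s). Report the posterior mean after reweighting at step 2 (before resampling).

post_mean = -0.1622

step 1: w=[0.0000, 0.0058, 0.0829, 0.2809, 0.6303, 0.0000, 0.0000]  mean=-0.5328  Neff=2.0698  idx=[2, 3, 3, 4, 4, 4, 4]
step 2: w=[0.0000, 0.0013, 0.0013, 0.2494, 0.2494, 0.2494, 0.2494]  mean=-0.1622  Neff=4.0203  idx=[3, 3, 4, 4, 5, 5, 6]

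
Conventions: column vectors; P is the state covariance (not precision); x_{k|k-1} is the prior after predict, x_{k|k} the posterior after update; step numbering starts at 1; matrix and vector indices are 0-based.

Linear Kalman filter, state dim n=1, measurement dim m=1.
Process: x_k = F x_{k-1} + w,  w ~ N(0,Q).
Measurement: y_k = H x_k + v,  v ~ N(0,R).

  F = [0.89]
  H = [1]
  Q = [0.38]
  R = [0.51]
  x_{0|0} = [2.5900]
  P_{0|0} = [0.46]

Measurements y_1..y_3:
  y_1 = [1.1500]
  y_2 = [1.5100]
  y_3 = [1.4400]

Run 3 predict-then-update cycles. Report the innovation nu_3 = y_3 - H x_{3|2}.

step 1: x^-=[2.3051]  P^-=[0.7444]  S=[1.2544]  K=[0.5934]  nu=[-1.1551]  x^+=[1.6196]  P^+=[0.3026]
step 2: x^-=[1.4415]  P^-=[0.6197]  S=[1.1297]  K=[0.5486]  nu=[0.0685]  x^+=[1.4791]  P^+=[0.2798]
step 3: x^-=[1.3164]  P^-=[0.6016]  S=[1.1116]  K=[0.5412]  nu=[0.1236]  x^+=[1.3833]  P^+=[0.2760]

innov = [0.1236]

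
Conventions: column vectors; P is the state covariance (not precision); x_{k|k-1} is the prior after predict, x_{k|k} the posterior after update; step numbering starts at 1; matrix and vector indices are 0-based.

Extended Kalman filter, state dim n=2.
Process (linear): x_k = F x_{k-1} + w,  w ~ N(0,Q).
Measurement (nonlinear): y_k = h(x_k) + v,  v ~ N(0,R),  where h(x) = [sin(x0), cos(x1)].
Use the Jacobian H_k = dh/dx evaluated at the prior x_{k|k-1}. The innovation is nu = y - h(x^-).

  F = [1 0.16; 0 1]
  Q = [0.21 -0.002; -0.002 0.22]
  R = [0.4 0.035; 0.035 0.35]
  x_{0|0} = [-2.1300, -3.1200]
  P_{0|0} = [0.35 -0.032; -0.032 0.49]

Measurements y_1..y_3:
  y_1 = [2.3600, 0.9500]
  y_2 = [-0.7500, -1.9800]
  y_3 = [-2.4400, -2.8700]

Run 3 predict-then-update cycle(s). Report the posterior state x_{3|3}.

x_post = [-7.2589, -3.9794]

step 1: x^-=[-2.6292, -3.1200]  P^-=[0.5623 0.0444; 0.0444 0.7100]  H_jac=[-0.8716 0.0000; 0.0000 0.0216]  S=[0.8271 0.0342; 0.0342 0.3503]  K=[-0.5950 0.0608; -0.0488 0.0485]  nu=[2.8503, 1.9498]  x^+=[-4.2067, -3.1645]  P^+=[0.2706 0.0204; 0.0204 0.7074]
step 2: x^-=[-4.7130, -3.1645]  P^-=[0.5053 0.1316; 0.1316 0.9274]  H_jac=[0.0006 0.0000; 0.0000 -0.0229]  S=[0.4000 0.0350; 0.0350 0.3505]  K=[0.0015 -0.0087; 0.0055 -0.0611]  nu=[-1.7500, -0.9803]  x^+=[-4.7071, -3.1143]  P^+=[0.5053 0.1314; 0.1314 0.9261]
step 3: x^-=[-5.2054, -3.1143]  P^-=[0.7810 0.2776; 0.2776 1.1461]  H_jac=[0.4733 0.0000; 0.0000 0.0273]  S=[0.5749 0.0386; 0.0386 0.3509]  K=[0.6462 -0.0495; 0.2242 0.0645]  nu=[-3.3209, -1.8704]  x^+=[-7.2589, -3.9794]  P^+=[0.5425 0.1943; 0.1943 1.1146]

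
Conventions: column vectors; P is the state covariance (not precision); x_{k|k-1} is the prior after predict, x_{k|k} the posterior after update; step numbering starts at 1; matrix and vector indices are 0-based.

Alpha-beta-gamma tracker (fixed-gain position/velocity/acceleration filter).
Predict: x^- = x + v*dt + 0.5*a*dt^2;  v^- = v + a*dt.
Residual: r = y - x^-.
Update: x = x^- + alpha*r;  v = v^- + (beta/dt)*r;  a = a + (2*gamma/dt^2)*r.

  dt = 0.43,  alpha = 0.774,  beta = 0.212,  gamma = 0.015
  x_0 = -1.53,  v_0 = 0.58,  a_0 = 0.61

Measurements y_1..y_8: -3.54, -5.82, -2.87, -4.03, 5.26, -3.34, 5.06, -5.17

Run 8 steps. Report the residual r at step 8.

step 1: x_pred=-1.2242  r=-2.3158  x^+=-3.0166  v^+=-0.2994  a^+=0.2343
step 2: x_pred=-3.1237  r=-2.6963  x^+=-5.2106  v^+=-1.5280  a^+=-0.2032
step 3: x_pred=-5.8865  r=3.0165  x^+=-3.5517  v^+=-0.1282  a^+=0.2862
step 4: x_pred=-3.5804  r=-0.4496  x^+=-3.9284  v^+=-0.2268  a^+=0.2133
step 5: x_pred=-4.0062  r=9.2662  x^+=3.1658  v^+=4.4334  a^+=1.7167
step 6: x_pred=5.2309  r=-8.5709  x^+=-1.4030  v^+=0.9459  a^+=0.3261
step 7: x_pred=-0.9661  r=6.0261  x^+=3.6981  v^+=4.0571  a^+=1.3038
step 8: x_pred=5.5632  r=-10.7332  x^+=-2.7443  v^+=-0.6740  a^+=-0.4376

resid = -10.7332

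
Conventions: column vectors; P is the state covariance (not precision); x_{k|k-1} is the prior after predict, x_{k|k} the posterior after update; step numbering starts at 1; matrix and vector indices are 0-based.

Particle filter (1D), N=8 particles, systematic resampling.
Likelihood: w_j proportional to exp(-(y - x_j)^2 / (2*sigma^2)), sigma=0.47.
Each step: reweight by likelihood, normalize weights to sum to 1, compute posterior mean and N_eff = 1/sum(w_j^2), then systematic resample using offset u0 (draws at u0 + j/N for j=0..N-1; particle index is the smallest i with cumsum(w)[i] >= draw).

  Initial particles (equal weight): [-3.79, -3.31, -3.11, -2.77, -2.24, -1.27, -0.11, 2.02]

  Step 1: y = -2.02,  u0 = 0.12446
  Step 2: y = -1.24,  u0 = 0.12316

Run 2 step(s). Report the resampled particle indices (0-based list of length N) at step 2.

resampled_idx = [3, 6, 6, 6, 7, 7, 7, 7]

step 1: w=[0.0005, 0.0149, 0.0439, 0.1808, 0.5789, 0.1808, 0.0002, 0.0000]  mean=-2.2151  Neff=2.4838  idx=[3, 4, 4, 4, 4, 4, 5, 5]
step 2: w=[0.0020, 0.0413, 0.0413, 0.0413, 0.0413, 0.0413, 0.3959, 0.3959]  mean=-1.4730  Neff=3.1060  idx=[3, 6, 6, 6, 7, 7, 7, 7]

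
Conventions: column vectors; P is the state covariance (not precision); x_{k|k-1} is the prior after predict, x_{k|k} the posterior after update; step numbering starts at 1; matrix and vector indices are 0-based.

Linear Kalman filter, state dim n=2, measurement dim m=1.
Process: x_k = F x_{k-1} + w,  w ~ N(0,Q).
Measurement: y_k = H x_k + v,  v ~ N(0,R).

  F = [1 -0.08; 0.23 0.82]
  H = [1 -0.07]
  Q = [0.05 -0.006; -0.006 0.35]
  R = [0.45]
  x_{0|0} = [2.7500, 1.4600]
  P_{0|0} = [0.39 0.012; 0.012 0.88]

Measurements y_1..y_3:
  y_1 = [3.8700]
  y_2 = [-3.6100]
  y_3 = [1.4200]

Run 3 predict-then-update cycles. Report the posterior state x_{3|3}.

x_post = [0.8341, 2.2162]

step 1: x^-=[2.6332, 1.8297]  P^-=[0.4437 0.0356; 0.0356 0.9669]  S=[0.8935]  K=[0.4938; -0.0359]  nu=[1.3649]  x^+=[3.3072, 1.7807]  P^+=[0.2258 0.0514; 0.0514 0.9657]
step 2: x^-=[3.1648, 2.2208]  P^-=[0.2738 0.0238; 0.0238 1.0307]  S=[0.7255]  K=[0.3751; -0.0666]  nu=[-6.6193]  x^+=[0.6821, 2.6618]  P^+=[0.1717 0.0419; 0.0419 1.0275]
step 3: x^-=[0.4691, 2.3395]  P^-=[0.2216 -0.0003; -0.0003 1.0658]  S=[0.6768]  K=[0.3274; -0.1106]  nu=[1.1146]  x^+=[0.8341, 2.2162]  P^+=[0.1490 0.0242; 0.0242 1.0575]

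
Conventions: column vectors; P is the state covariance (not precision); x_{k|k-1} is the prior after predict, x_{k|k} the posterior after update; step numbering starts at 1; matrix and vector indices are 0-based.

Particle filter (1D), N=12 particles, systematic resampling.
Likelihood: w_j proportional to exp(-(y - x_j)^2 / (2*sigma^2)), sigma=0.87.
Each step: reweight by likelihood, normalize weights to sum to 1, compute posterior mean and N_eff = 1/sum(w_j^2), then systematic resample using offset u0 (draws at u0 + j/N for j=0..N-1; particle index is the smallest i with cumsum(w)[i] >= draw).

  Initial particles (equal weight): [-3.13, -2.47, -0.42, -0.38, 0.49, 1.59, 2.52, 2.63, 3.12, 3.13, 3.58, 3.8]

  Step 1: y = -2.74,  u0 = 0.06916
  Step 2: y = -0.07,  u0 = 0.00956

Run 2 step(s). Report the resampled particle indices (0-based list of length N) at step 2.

resampled_idx = [4, 8, 11, 11, 11, 11, 11, 11, 11, 11, 11, 11]

step 1: w=[0.4730, 0.4984, 0.0149, 0.0132, 0.0005, 0.0000, 0.0000, 0.0000, 0.0000, 0.0000, 0.0000, 0.0000]  mean=-2.7224  Neff=2.1166  idx=[0, 0, 0, 0, 0, 1, 1, 1, 1, 1, 1, 2]
step 2: w=[0.0019, 0.0019, 0.0019, 0.0019, 0.0019, 0.0209, 0.0209, 0.0209, 0.0209, 0.0209, 0.0209, 0.8651]  mean=-0.7030  Neff=1.3316  idx=[4, 8, 11, 11, 11, 11, 11, 11, 11, 11, 11, 11]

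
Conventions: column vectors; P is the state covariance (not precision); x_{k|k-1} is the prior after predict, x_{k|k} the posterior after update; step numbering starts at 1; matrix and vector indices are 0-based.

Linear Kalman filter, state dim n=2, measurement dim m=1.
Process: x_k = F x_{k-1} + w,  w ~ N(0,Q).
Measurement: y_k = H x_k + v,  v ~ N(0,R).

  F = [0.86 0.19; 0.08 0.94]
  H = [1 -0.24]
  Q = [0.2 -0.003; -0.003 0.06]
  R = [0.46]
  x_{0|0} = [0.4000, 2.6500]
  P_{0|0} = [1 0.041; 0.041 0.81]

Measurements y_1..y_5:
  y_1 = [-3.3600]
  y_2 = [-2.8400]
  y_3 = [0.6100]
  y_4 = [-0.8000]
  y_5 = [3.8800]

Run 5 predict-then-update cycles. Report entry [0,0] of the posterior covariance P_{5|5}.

step 1: x^-=[0.8475, 2.5230]  P^-=[0.9822 0.2442; 0.2442 0.7883]  S=[1.3704]  K=[0.6740; 0.0402]  nu=[-3.6020]  x^+=[-1.5801, 2.3783]  P^+=[0.3597 0.2071; 0.2071 0.7861]
step 2: x^-=[-0.9070, 2.1092]  P^-=[0.5621 0.3327; 0.3327 0.7880]  S=[0.9078]  K=[0.5313; 0.1582]  nu=[-1.4267]  x^+=[-1.6650, 1.8835]  P^+=[0.3059 0.2564; 0.2564 0.7653]
step 3: x^-=[-1.0740, 1.6373]  P^-=[0.5377 0.3659; 0.3659 0.7768]  S=[0.8668]  K=[0.5190; 0.2071]  nu=[2.0770]  x^+=[0.0039, 2.0675]  P^+=[0.3042 0.2728; 0.2728 0.7396]
step 4: x^-=[0.3962, 1.9437]  P^-=[0.5408 0.3747; 0.3747 0.7565]  S=[0.8646]  K=[0.5215; 0.2234]  nu=[-0.7297]  x^+=[0.0156, 1.7807]  P^+=[0.3057 0.2739; 0.2739 0.7133]
step 5: x^-=[0.3518, 1.6751]  P^-=[0.5413 0.3711; 0.3711 0.7334]  S=[0.8655]  K=[0.5226; 0.2253]  nu=[3.9303]  x^+=[2.4057, 2.5608]  P^+=[0.3050 0.2691; 0.2691 0.6895]

P_post[0,0] = 0.3050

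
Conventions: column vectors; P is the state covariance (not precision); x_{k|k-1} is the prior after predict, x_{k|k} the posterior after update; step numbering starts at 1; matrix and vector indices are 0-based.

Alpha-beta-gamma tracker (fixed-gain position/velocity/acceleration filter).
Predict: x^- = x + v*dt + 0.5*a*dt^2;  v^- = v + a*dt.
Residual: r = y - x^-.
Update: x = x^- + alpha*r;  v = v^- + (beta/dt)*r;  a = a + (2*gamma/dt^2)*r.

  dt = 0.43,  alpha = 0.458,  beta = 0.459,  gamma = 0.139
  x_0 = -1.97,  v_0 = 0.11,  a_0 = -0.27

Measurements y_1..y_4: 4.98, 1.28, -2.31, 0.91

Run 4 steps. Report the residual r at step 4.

resid = -0.5664

step 1: x_pred=-1.9477  r=6.9277  x^+=1.2252  v^+=7.3888  a^+=10.1458
step 2: x_pred=5.3404  r=-4.0604  x^+=3.4807  v^+=7.4173  a^+=4.0410
step 3: x_pred=7.0437  r=-9.3537  x^+=2.7597  v^+=-0.8297  a^+=-10.0225
step 4: x_pred=1.4764  r=-0.5664  x^+=1.2170  v^+=-5.7439  a^+=-10.8741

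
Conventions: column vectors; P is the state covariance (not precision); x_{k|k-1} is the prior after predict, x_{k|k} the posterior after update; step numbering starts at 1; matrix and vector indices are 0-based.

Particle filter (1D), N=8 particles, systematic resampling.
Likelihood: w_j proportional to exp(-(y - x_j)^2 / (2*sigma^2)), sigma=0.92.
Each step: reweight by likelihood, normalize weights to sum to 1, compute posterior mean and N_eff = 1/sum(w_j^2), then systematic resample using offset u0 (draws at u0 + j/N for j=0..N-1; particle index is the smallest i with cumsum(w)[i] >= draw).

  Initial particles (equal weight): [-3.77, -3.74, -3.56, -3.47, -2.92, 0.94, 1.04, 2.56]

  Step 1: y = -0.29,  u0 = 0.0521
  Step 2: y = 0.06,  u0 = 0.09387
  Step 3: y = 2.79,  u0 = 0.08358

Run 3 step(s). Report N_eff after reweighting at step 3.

step 1: w=[0.0010, 0.0011, 0.0023, 0.0032, 0.0212, 0.5166, 0.4441, 0.0104]  mean=0.8851  Neff=2.1517  idx=[5, 5, 5, 5, 6, 6, 6, 6]
step 2: w=[0.1319, 0.1319, 0.1319, 0.1319, 0.1181, 0.1181, 0.1181, 0.1181]  mean=0.9873  Neff=7.9760  idx=[0, 1, 2, 3, 4, 5, 6, 7]
step 3: w=[0.1118, 0.1118, 0.1118, 0.1118, 0.1382, 0.1382, 0.1382, 0.1382]  mean=0.9953  Neff=7.9112  idx=[0, 1, 2, 4, 4, 5, 6, 7]

N_eff = 7.9112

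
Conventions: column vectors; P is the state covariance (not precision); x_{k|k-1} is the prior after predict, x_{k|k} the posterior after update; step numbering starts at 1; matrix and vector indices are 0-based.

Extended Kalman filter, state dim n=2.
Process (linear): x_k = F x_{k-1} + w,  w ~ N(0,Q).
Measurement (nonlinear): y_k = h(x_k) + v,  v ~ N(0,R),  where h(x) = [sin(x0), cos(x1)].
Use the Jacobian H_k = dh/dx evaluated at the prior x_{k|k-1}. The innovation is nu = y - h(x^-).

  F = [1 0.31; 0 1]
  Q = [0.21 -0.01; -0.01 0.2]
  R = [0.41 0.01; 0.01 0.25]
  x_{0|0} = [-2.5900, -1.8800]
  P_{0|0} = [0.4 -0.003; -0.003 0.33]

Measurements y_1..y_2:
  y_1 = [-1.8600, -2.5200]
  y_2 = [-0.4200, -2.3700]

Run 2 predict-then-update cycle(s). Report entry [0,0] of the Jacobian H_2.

H_jac[0,0] = -0.9992

step 1: x^-=[-3.1728, -1.8800]  P^-=[0.6399 0.0893; 0.0893 0.5300]  H_jac=[-0.9995 0.0000; 0.0000 0.9526]  S=[1.0492 -0.0750; -0.0750 0.7309]  K=[-0.6057 0.0542; -0.0359 0.6870]  nu=[-1.8912, -2.2157]  x^+=[-2.1475, -3.3343]  P^+=[0.2479 0.0079; 0.0079 0.1799]
step 2: x^-=[-3.1811, -3.3343]  P^-=[0.4801 0.0536; 0.0536 0.3799]  H_jac=[-0.9992 0.0000; 0.0000 -0.1915]  S=[0.8893 0.0203; 0.0203 0.2639]  K=[-0.5395 0.0025; -0.0541 -0.2715]  nu=[-0.4595, -1.3885]  x^+=[-2.9367, -2.9324]  P^+=[0.2213 0.0249; 0.0249 0.3573]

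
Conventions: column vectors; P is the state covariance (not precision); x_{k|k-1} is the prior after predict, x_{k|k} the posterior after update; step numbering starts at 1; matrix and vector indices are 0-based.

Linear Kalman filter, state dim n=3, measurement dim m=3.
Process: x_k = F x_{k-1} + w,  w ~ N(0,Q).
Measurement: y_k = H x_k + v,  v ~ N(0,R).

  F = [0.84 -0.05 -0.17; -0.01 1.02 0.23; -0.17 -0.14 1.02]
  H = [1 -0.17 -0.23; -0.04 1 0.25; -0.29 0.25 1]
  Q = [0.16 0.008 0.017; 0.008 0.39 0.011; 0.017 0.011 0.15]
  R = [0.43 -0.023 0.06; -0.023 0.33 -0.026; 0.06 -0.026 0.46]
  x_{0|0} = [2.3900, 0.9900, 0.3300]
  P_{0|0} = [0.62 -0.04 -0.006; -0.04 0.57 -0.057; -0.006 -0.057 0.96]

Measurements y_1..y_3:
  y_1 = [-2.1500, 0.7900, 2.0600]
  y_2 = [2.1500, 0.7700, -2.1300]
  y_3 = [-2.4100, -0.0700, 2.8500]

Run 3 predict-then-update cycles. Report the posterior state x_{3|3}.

step 1: x^-=[1.9020, 1.0618, -0.2083]  P^-=[0.6307 -0.0887 -0.2334; -0.0887 1.0080 0.1056; -0.2334 0.1056 1.1943]  S=[1.2989 -0.4669 -0.7400; -0.4669 1.4782 0.6970; -0.7400 0.6970 1.9714]  K=[0.5391 0.0758 -0.0469; 0.0100 0.7343 -0.0614; -0.0501 -0.0424 0.6498]  nu=[-3.9194, -0.1436, 2.5544]  x^+=[-0.3416, 0.7603, 1.6538]  P^+=[0.2461 0.0039 0.0792; 0.0039 0.2722 -0.1137; 0.0792 -0.1137 0.3484]
step 2: x^-=[-0.6061, 1.1593, 1.6385]  P^-=[0.3195 0.0182 -0.0038; 0.0182 0.6379 -0.0649; -0.0038 -0.0649 0.5301]  S=[0.7865 -0.1397 -0.1655; -0.1397 0.9677 0.1957; -0.1655 0.1957 1.0239]  K=[0.4082 0.0711 -0.0374; 0.0124 0.6506 -0.0351; -0.0468 -0.0384 0.5027]  nu=[3.3300, -0.8232, -4.2341]  x^+=[0.8530, 0.8138, -0.6143]  P^+=[0.1863 0.0081 0.0574; 0.0081 0.2380 -0.0895; 0.0574 -0.0895 0.2684]
step 3: x^-=[0.7802, 0.6802, -0.8855]  P^-=[0.2812 0.0185 -0.0021; 0.0185 0.6094 -0.0541; -0.0021 -0.0541 0.4454]  S=[0.7428 -0.1306 -0.1342; -0.1306 0.9392 0.1781; -0.1342 0.1781 0.9385]  K=[0.3792 0.0680 -0.0428; 0.0108 0.6391 -0.0208; -0.0511 -0.0333 0.4598]  nu=[-3.2783, -0.4977, 3.7917]  x^+=[-0.6590, 0.2478, 1.0418]  P^+=[0.1717 0.0095 0.0487; 0.0095 0.2318 -0.0807; 0.0487 -0.0807 0.2436]

x_post = [-0.6590, 0.2478, 1.0418]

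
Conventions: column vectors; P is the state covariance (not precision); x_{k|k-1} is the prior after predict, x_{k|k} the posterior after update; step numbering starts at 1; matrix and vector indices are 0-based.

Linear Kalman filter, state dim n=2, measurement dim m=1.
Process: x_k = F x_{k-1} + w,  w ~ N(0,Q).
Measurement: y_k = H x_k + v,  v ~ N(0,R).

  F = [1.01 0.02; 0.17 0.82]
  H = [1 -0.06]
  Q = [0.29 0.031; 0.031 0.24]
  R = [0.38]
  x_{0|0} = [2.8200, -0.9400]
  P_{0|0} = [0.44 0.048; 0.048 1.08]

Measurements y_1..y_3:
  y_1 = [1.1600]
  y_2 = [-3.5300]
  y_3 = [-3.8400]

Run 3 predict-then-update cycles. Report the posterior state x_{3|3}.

step 1: x^-=[2.8294, -0.2914]  P^-=[0.7412 0.1642; 0.1642 0.9923]  S=[1.1051]  K=[0.6618; 0.0947]  nu=[-1.6869]  x^+=[1.7130, -0.4511]  P^+=[0.2572 0.0949; 0.0949 0.9824]
step 2: x^-=[1.7211, -0.0787]  P^-=[0.5566 0.1702; 0.1702 0.9345]  S=[0.9195]  K=[0.5942; 0.1241]  nu=[-5.2558]  x^+=[-1.4019, -0.7311]  P^+=[0.2319 0.1024; 0.1024 0.9203]
step 3: x^-=[-1.4305, -0.8378]  P^-=[0.5311 0.1711; 0.1711 0.8940]  S=[0.8938]  K=[0.5827; 0.1314]  nu=[-2.4598]  x^+=[-2.8639, -1.1610]  P^+=[0.2276 0.1026; 0.1026 0.8786]

x_post = [-2.8639, -1.1610]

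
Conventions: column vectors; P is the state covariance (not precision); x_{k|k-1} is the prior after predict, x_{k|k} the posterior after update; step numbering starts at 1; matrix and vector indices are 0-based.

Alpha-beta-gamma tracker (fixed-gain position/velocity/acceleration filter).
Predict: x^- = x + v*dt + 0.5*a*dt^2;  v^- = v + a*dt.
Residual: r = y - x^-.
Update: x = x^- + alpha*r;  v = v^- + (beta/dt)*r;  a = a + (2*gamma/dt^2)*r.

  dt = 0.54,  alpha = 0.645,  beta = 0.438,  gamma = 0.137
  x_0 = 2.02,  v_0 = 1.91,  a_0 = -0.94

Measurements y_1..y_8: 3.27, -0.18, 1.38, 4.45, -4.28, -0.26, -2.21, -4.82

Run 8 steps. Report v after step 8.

step 1: x_pred=2.9143  r=0.3557  x^+=3.1437  v^+=1.6909  a^+=-0.6058
step 2: x_pred=3.9685  r=-4.1485  x^+=1.2927  v^+=-2.0012  a^+=-4.5039
step 3: x_pred=-0.4446  r=1.8246  x^+=0.7323  v^+=-2.9533  a^+=-2.7895
step 4: x_pred=-1.2692  r=5.7192  x^+=2.4197  v^+=0.1793  a^+=2.5846
step 5: x_pred=2.8933  r=-7.1733  x^+=-1.7335  v^+=-4.2434  a^+=-4.1558
step 6: x_pred=-4.6308  r=4.3708  x^+=-1.8116  v^+=-2.9423  a^+=-0.0488
step 7: x_pred=-3.4076  r=1.1976  x^+=-2.6351  v^+=-1.9973  a^+=1.0765
step 8: x_pred=-3.5567  r=-1.2633  x^+=-4.3715  v^+=-2.4406  a^+=-0.1105

v_post = -2.4406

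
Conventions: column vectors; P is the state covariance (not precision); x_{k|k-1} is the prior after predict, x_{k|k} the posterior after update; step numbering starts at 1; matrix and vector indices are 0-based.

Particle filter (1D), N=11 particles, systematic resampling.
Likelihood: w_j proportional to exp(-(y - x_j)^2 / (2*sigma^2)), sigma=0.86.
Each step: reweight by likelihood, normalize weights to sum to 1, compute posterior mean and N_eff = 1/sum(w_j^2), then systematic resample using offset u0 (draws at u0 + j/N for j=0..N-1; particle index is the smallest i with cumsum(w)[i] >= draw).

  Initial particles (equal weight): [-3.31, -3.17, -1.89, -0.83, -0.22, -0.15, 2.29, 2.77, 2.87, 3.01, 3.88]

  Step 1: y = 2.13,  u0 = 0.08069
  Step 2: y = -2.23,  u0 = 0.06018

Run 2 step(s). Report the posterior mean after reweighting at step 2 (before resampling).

post_mean = 2.3227

step 1: w=[0.0000, 0.0000, 0.0000, 0.0008, 0.0075, 0.0093, 0.3065, 0.2364, 0.2154, 0.1848, 0.0393]  mean=2.6800  Neff=4.3092  idx=[6, 6, 6, 7, 7, 7, 8, 8, 9, 9, 10]
step 2: w=[0.3125, 0.3125, 0.3125, 0.0142, 0.0142, 0.0142, 0.0072, 0.0072, 0.0027, 0.0027, 0.0000]  mean=2.3227  Neff=3.4047  idx=[0, 0, 0, 1, 1, 1, 1, 2, 2, 2, 5]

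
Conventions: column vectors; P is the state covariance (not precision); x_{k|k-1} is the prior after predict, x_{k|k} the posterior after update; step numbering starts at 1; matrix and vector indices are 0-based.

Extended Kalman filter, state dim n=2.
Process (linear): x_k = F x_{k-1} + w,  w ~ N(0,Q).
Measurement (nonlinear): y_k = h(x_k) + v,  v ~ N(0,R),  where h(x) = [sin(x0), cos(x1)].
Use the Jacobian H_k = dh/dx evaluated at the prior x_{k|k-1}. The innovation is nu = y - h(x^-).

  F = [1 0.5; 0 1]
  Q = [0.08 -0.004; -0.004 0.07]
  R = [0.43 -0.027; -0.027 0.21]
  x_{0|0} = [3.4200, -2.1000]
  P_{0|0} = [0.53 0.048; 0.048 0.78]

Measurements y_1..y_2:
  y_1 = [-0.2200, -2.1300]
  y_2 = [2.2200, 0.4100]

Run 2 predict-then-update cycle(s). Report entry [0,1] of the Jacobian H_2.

step 1: x^-=[2.3700, -2.1000]  P^-=[0.8530 0.4340; 0.4340 0.8500]  H_jac=[-0.7168 0.0000; 0.0000 0.8632]  S=[0.8683 -0.2955; -0.2955 0.8434]  K=[-0.6279 0.2242; -0.0706 0.8453]  nu=[-0.9173, -1.6252]  x^+=[2.5816, -3.4090]  P^+=[0.3851 0.0742; 0.0742 0.2078]
step 2: x^-=[0.8771, -3.4090]  P^-=[0.5912 0.1741; 0.1741 0.2778]  H_jac=[0.6394 0.0000; 0.0000 -0.2642]  S=[0.6717 -0.0564; -0.0564 0.2294]  K=[0.5575 -0.0634; 0.1418 -0.2851]  nu=[1.4511, 1.3745]  x^+=[1.5989, -3.5951]  P^+=[0.3776 0.1074; 0.1074 0.2411]

H_jac[0,1] = 0.0000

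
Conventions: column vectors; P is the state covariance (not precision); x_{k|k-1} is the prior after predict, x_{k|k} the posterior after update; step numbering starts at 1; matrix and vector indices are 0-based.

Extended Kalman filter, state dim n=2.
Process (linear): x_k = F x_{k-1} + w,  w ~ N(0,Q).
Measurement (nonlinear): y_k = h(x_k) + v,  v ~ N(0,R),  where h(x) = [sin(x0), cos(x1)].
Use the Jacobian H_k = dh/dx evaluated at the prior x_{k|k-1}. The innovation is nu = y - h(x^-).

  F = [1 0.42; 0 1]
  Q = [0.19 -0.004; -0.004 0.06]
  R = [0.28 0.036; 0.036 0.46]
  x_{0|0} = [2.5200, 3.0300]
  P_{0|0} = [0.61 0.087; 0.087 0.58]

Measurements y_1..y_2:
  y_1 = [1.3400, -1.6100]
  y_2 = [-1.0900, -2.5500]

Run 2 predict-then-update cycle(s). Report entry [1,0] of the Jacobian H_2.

H_jac[1,0] = 0.0000

step 1: x^-=[3.7926, 3.0300]  P^-=[0.9754 0.3266; 0.3266 0.6400]  H_jac=[-0.7955 0.0000; 0.0000 -0.1114]  S=[0.8972 0.0649; 0.0649 0.4679]  K=[-0.8679 0.0427; -0.2814 -0.1133]  nu=[1.9460, -0.6162]  x^+=[2.0774, 2.5523]  P^+=[0.3036 0.1042; 0.1042 0.5588]
step 2: x^-=[3.1493, 2.5523]  P^-=[0.6796 0.3349; 0.3349 0.6188]  H_jac=[-1.0000 0.0000; 0.0000 -0.5558]  S=[0.9596 0.2221; 0.2221 0.6512]  K=[-0.6971 -0.0480; -0.2461 -0.4442]  nu=[-1.0823, -1.7187]  x^+=[3.9864, 3.5822]  P^+=[0.1969 0.0849; 0.0849 0.3836]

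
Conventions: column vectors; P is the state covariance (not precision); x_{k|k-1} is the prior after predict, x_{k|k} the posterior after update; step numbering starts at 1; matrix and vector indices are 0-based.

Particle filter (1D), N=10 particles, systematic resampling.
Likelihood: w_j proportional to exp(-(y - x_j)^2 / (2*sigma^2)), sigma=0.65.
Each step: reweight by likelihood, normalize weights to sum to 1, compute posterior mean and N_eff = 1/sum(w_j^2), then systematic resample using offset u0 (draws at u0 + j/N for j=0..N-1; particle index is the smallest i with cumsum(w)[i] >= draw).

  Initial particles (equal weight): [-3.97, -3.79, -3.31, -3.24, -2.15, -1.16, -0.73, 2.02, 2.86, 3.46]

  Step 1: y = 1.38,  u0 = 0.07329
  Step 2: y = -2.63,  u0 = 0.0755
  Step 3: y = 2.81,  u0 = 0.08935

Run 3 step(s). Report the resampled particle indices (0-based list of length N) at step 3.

step 1: w=[0.0000, 0.0000, 0.0000, 0.0000, 0.0000, 0.0007, 0.0073, 0.8769, 0.1066, 0.0085]  mean=2.0994  Neff=1.2814  idx=[7, 7, 7, 7, 7, 7, 7, 7, 7, 8]
step 2: w=[0.1111, 0.1111, 0.1111, 0.1111, 0.1111, 0.1111, 0.1111, 0.1111, 0.1111, 0.0000]  mean=2.0200  Neff=9.0001  idx=[0, 1, 2, 3, 4, 5, 6, 6, 7, 8]
step 3: w=[0.1000, 0.1000, 0.1000, 0.1000, 0.1000, 0.1000, 0.1000, 0.1000, 0.1000, 0.1000]  mean=2.0200  Neff=10.0000  idx=[0, 1, 2, 3, 4, 5, 6, 7, 8, 9]

resampled_idx = [0, 1, 2, 3, 4, 5, 6, 7, 8, 9]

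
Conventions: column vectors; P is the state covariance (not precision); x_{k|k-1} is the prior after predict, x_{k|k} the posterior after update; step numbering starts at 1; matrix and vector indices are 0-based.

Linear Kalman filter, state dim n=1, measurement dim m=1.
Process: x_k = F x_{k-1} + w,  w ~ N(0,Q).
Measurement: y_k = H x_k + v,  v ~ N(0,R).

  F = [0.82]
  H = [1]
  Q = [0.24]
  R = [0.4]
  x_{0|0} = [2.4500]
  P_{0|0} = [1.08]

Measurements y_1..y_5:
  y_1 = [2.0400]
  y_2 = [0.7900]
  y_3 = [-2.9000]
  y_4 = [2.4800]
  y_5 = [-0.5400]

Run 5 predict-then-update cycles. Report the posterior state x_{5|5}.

step 1: x^-=[2.0090]  P^-=[0.9662]  S=[1.3662]  K=[0.7072]  nu=[0.0310]  x^+=[2.0309]  P^+=[0.2829]
step 2: x^-=[1.6654]  P^-=[0.4302]  S=[0.8302]  K=[0.5182]  nu=[-0.8754]  x^+=[1.2118]  P^+=[0.2073]
step 3: x^-=[0.9936]  P^-=[0.3794]  S=[0.7794]  K=[0.4868]  nu=[-3.8936]  x^+=[-0.9017]  P^+=[0.1947]
step 4: x^-=[-0.7394]  P^-=[0.3709]  S=[0.7709]  K=[0.4811]  nu=[3.2194]  x^+=[0.8096]  P^+=[0.1925]
step 5: x^-=[0.6639]  P^-=[0.3694]  S=[0.7694]  K=[0.4801]  nu=[-1.2039]  x^+=[0.0859]  P^+=[0.1920]

x_post = [0.0859]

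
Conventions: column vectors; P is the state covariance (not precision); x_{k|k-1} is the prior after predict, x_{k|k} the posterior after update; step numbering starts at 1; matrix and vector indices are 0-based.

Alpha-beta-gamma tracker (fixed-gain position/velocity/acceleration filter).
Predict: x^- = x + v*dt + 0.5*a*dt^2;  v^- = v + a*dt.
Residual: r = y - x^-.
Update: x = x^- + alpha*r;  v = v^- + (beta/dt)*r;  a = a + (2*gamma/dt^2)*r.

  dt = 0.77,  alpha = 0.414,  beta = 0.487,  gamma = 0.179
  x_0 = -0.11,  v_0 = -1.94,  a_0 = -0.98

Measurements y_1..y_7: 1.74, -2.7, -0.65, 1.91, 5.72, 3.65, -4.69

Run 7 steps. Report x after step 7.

x_post = 5.2003

step 1: x_pred=-1.8943  r=3.6343  x^+=-0.3897  v^+=-0.3960  a^+=1.2144
step 2: x_pred=-0.3346  r=-2.3654  x^+=-1.3139  v^+=-0.9569  a^+=-0.2138
step 3: x_pred=-2.1141  r=1.4641  x^+=-1.5080  v^+=-0.1956  a^+=0.6702
step 4: x_pred=-1.4598  r=3.3698  x^+=-0.0647  v^+=2.4518  a^+=2.7050
step 5: x_pred=2.6251  r=3.0949  x^+=3.9064  v^+=6.4921  a^+=4.5737
step 6: x_pred=10.2612  r=-6.6112  x^+=7.5242  v^+=5.8325  a^+=0.5818
step 7: x_pred=12.1877  r=-16.8777  x^+=5.2003  v^+=-4.3941  a^+=-9.6091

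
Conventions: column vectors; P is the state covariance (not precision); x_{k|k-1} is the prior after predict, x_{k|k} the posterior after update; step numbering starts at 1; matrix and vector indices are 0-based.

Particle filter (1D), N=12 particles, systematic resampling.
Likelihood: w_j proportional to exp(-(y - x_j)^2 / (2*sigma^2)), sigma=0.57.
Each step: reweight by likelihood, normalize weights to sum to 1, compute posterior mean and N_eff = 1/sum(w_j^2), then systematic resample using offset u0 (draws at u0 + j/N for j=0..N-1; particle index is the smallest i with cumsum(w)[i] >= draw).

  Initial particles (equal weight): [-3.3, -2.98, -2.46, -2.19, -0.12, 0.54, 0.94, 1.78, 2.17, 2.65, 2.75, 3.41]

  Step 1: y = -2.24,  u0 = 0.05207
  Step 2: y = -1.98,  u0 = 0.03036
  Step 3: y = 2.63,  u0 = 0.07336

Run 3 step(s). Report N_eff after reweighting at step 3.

N_eff = 7.1298

step 1: w=[0.0700, 0.1699, 0.3664, 0.3932, 0.0004, 0.0000, 0.0000, 0.0000, 0.0000, 0.0000, 0.0000, 0.0000]  mean=-2.5001  Neff=3.0993  idx=[0, 1, 1, 2, 2, 2, 2, 3, 3, 3, 3, 3]
step 2: w=[0.0086, 0.0269, 0.0269, 0.0880, 0.0880, 0.0880, 0.0880, 0.1172, 0.1172, 0.1172, 0.1172, 0.1172]  mean=-2.3370  Neff=9.8918  idx=[1, 3, 4, 5, 6, 7, 7, 8, 9, 10, 10, 11]
step 3: w=[0.0000, 0.0023, 0.0023, 0.0023, 0.0023, 0.1415, 0.1415, 0.1415, 0.1415, 0.1415, 0.1415, 0.1415]  mean=-2.1925  Neff=7.1298  idx=[5, 6, 6, 7, 7, 8, 8, 9, 10, 10, 11, 11]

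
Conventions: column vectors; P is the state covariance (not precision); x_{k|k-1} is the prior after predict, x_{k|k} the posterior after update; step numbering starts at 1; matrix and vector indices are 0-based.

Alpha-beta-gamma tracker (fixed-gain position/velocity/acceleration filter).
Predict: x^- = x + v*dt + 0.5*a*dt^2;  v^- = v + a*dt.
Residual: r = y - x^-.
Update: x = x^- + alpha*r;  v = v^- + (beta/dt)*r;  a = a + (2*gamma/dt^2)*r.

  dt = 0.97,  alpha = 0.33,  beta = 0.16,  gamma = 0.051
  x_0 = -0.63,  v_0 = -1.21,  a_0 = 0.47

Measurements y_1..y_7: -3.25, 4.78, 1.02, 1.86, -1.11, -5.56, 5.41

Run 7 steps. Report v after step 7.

v_post = 0.4922

step 1: x_pred=-1.5826  r=-1.6674  x^+=-2.1328  v^+=-1.0291  a^+=0.2892
step 2: x_pred=-2.9950  r=7.7750  x^+=-0.4293  v^+=0.5339  a^+=1.1321
step 3: x_pred=0.6212  r=0.3988  x^+=0.7528  v^+=1.6978  a^+=1.1753
step 4: x_pred=2.9526  r=-1.0926  x^+=2.5921  v^+=2.6577  a^+=1.0569
step 5: x_pred=5.6672  r=-6.7772  x^+=3.4307  v^+=2.5650  a^+=0.3222
step 6: x_pred=6.0703  r=-11.6303  x^+=2.2323  v^+=0.9591  a^+=-0.9386
step 7: x_pred=2.7211  r=2.6889  x^+=3.6084  v^+=0.4922  a^+=-0.6471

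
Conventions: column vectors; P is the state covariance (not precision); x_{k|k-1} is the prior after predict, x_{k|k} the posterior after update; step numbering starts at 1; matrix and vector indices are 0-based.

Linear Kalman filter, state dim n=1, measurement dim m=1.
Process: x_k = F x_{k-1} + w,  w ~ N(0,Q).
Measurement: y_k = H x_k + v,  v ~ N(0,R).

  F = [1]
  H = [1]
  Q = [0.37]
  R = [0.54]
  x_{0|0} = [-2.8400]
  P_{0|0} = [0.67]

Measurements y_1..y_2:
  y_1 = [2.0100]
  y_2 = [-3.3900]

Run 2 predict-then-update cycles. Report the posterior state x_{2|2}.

step 1: x^-=[-2.8400]  P^-=[1.0400]  S=[1.5800]  K=[0.6582]  nu=[4.8500]  x^+=[0.3524]  P^+=[0.3554]
step 2: x^-=[0.3524]  P^-=[0.7254]  S=[1.2654]  K=[0.5733]  nu=[-3.7424]  x^+=[-1.7930]  P^+=[0.3096]

x_post = [-1.7930]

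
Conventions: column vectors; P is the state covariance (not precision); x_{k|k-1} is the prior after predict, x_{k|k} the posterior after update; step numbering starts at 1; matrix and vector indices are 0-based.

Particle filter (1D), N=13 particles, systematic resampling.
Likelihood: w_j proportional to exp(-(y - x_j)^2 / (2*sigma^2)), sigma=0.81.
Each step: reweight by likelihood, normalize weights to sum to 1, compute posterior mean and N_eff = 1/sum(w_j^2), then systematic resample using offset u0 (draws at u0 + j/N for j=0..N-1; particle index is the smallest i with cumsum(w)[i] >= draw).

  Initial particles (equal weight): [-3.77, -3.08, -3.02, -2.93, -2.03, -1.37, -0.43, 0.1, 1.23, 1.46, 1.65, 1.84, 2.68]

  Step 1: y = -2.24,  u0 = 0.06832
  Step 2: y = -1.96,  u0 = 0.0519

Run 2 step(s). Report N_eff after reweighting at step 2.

step 1: w=[0.0454, 0.1577, 0.1698, 0.1879, 0.2611, 0.1517, 0.0222, 0.0042, 0.0000, 0.0000, 0.0000, 0.0000, 0.0000]  mean=-2.4671  Neff=5.4715  idx=[1, 1, 2, 2, 3, 3, 3, 4, 4, 4, 5, 5, 6]
step 2: w=[0.0495, 0.0495, 0.0546, 0.0546, 0.0628, 0.0628, 0.0628, 0.1282, 0.1282, 0.1282, 0.0987, 0.0987, 0.0216]  mean=-2.2468  Neff=10.8809  idx=[1, 2, 3, 5, 6, 7, 7, 8, 9, 9, 10, 11, 11]

N_eff = 10.8809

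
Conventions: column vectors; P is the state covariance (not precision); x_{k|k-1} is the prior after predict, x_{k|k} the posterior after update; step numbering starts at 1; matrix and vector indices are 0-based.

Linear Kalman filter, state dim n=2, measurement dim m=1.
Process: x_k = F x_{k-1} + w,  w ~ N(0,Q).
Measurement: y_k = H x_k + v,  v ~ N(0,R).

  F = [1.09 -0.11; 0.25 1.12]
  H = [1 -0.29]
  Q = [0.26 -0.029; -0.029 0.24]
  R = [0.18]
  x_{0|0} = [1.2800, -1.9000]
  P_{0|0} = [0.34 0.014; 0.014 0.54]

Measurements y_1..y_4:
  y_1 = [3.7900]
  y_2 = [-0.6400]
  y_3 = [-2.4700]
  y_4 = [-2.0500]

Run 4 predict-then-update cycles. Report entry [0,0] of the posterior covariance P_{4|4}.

step 1: x^-=[1.6042, -1.8080]  P^-=[0.6671 0.0138; 0.0138 0.9465]  S=[0.9187]  K=[0.7218; -0.2837]  nu=[1.6615]  x^+=[2.8035, -2.2794]  P^+=[0.1885 0.2020; 0.2020 0.8725]
step 2: x^-=[3.3065, -1.8520]  P^-=[0.4461 0.1559; 0.1559 1.4594]  S=[0.6584]  K=[0.6089; -0.4061]  nu=[-4.4836]  x^+=[0.5766, -0.0315]  P^+=[0.2020 0.3186; 0.3186 1.3508]
step 3: x^-=[0.6320, 0.1089]  P^-=[0.4399 0.2399; 0.2399 2.1255]  S=[0.6596]  K=[0.5615; -0.5709]  nu=[-3.0704]  x^+=[-1.0922, 1.8618]  P^+=[0.2320 0.4513; 0.4513 1.9106]
step 4: x^-=[-1.3952, 1.8121]  P^-=[0.4505 0.3374; 0.3374 2.9038]  S=[0.6790]  K=[0.5193; -0.7433]  nu=[-0.1292]  x^+=[-1.4624, 1.9082]  P^+=[0.2673 0.5995; 0.5995 2.5286]

P_post[0,0] = 0.2673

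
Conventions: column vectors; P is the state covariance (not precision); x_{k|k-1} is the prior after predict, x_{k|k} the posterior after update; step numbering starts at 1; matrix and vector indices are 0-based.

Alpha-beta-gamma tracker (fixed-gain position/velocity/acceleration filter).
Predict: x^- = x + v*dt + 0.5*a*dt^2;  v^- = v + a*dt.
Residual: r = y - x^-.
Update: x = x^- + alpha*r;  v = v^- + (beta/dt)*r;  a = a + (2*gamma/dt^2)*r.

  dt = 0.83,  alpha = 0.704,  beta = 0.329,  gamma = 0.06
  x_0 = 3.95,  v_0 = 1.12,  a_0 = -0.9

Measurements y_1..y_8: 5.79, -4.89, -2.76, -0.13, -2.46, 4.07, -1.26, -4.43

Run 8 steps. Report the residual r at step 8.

step 1: x_pred=4.5696  r=1.2204  x^+=5.4288  v^+=0.8568  a^+=-0.6874
step 2: x_pred=5.9031  r=-10.7931  x^+=-1.6952  v^+=-3.9920  a^+=-2.5675
step 3: x_pred=-5.8930  r=3.1330  x^+=-3.6874  v^+=-4.8812  a^+=-2.0217
step 4: x_pred=-8.4351  r=8.3051  x^+=-2.5883  v^+=-3.2672  a^+=-0.5751
step 5: x_pred=-5.4981  r=3.0381  x^+=-3.3593  v^+=-2.5402  a^+=-0.0458
step 6: x_pred=-5.4834  r=9.5534  x^+=1.2422  v^+=1.2086  a^+=1.6183
step 7: x_pred=2.8027  r=-4.0627  x^+=-0.0574  v^+=0.9414  a^+=0.9106
step 8: x_pred=1.0376  r=-5.4676  x^+=-2.8116  v^+=-0.4701  a^+=-0.0418

resid = -5.4676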